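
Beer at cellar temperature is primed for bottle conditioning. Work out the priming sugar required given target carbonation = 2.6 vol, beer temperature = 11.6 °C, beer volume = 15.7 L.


residual = 14.695·(0.01821 + 0.09011·e^(−0.04·T));  sugar = (target − residual)·4.0·V
residual = 14.695·(0.01821 + 0.09011·e^(−0.04·11.6)) = 1.1002
sugar = (2.6 − 1.1002)·4.0·15.7

94.1885 g


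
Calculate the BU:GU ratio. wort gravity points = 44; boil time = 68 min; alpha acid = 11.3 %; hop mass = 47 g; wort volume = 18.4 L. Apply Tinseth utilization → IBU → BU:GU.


U = 1.65·0.000125^(GP/1000)·(1−e^(−0.04t))/4.15;  IBU = (α/100)·m·U·1000/V;  BU:GU = IBU/GP
U = 1.65·0.000125^(44/1000)·(1−e^(−0.04·68))/4.15 = 0.2501
IBU = (11.3/100)·47·0.2501·1000/18.4 = 72.1877
BU:GU = 72.1877/44

1.6406


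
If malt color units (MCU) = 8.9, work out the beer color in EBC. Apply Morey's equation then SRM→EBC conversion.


SRM = 1.4922·MCU^0.6859;  EBC = SRM·1.97
SRM = 1.4922·8.9^0.6859 = 6.6836
EBC = 6.6836·1.97

13.1668 EBC


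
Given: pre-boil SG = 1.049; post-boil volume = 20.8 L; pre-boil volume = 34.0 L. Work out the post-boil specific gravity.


SG_post = 1 + (SG_pre − 1)·V_pre/V_post
pts_pre = (1.049 − 1)·1000 = 49.0000
pts_post = 49.0000·34.0/20.8 = 80.0962
SG_post = 1 + 80.0962/1000

1.0801


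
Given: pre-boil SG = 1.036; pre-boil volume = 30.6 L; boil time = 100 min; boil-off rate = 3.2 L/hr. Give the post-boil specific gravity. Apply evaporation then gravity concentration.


V_post = V_pre − rate·(t/60);  SG_post = 1 + (SG_pre−1)·V_pre/V_post
V_post = 30.6 − 3.2·(100/60) = 25.2667
SG_post = 1 + (1.036 − 1)·30.6/25.2667

1.0436


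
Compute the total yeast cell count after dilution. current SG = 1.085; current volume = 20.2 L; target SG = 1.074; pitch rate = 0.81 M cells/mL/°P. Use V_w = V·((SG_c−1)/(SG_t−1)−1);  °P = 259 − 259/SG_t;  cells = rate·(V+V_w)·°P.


V_w = 20.2·((1.085−1)/(1.074−1)−1) = 3.0027
V_final = 20.2 + 3.0027 = 23.2027
°P = 259 − 259/1.074 = 17.8454
cells = 0.81·23.2027·17.8454

335.3905 billion cells


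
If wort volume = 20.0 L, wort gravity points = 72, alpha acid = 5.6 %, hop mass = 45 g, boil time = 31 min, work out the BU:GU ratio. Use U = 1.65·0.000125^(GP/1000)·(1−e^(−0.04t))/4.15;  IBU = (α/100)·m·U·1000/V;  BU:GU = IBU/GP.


U = 1.65·0.000125^(72/1000)·(1−e^(−0.04·31))/4.15 = 0.1479
IBU = (5.6/100)·45·0.1479·1000/20.0 = 18.6388
BU:GU = 18.6388/72

0.2589


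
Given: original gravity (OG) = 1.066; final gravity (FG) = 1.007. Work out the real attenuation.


AA = (OG−FG)/(OG−1)·100;  RA = AA·0.8192
AA = (1.066 − 1.007)/(1.066 − 1)·100 = 89.3939
RA = 89.3939·0.8192

73.2315 %


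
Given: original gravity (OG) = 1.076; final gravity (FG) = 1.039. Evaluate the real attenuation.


AA = (OG−FG)/(OG−1)·100;  RA = AA·0.8192
AA = (1.076 − 1.039)/(1.076 − 1)·100 = 48.6842
RA = 48.6842·0.8192

39.8821 %


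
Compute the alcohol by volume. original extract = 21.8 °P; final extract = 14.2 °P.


SG = 259/(259 − P);  ABV = (OG − FG)·131.25
OG = 259/(259 − 21.8) = 1.0919
FG = 259/(259 − 14.2) = 1.0580
ABV = (1.0919 − 1.0580)·131.25

4.4492 % ABV


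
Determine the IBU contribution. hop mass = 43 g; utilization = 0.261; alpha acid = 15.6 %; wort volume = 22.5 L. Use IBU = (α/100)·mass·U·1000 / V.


IBU = (15.6/100)·43·0.261·1000 / 22.5

77.8128 IBU


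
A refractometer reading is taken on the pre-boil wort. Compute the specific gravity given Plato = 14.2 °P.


SG = 259/(259 − P)
SG = 259/(259 − 14.2)

1.0580


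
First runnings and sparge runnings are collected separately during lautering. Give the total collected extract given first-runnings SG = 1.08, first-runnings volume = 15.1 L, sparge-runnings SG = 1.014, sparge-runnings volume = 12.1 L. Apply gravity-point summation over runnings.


total = Σ (SG_i − 1)·1000·V_i
first = (1.08 − 1)·1000·15.1 = 1208.0000
sparge = (1.014 − 1)·1000·12.1 = 169.4000
total = 1208.0000 + 169.4000

1377.4000 gravity·L


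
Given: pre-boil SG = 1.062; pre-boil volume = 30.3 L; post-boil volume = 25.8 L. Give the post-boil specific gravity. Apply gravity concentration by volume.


SG_post = 1 + (SG_pre − 1)·V_pre/V_post
pts_pre = (1.062 − 1)·1000 = 62.0000
pts_post = 62.0000·30.3/25.8 = 72.8140
SG_post = 1 + 72.8140/1000

1.0728


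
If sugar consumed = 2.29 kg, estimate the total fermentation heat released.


Q = m_sugar · 590 kJ/kg
Q = 2.29 · 590

1351.1000 kJ


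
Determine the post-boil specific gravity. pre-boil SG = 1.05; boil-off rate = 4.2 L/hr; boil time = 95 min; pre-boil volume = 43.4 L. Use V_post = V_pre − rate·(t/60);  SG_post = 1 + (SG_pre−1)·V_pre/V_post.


V_post = 43.4 − 4.2·(95/60) = 36.7500
SG_post = 1 + (1.05 − 1)·43.4/36.7500

1.0590


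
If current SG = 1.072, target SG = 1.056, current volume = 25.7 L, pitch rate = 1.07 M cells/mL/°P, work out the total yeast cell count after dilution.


V_w = V·((SG_c−1)/(SG_t−1)−1);  °P = 259 − 259/SG_t;  cells = rate·(V+V_w)·°P
V_w = 25.7·((1.072−1)/(1.056−1)−1) = 7.3429
V_final = 25.7 + 7.3429 = 33.0429
°P = 259 − 259/1.056 = 13.7348
cells = 1.07·33.0429·13.7348

485.6073 billion cells


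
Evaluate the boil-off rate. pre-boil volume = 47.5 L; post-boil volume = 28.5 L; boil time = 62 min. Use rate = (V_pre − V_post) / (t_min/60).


rate = (47.5 − 28.5) / (62/60)

18.3871 L/hr


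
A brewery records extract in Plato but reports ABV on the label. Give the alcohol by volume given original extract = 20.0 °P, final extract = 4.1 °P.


SG = 259/(259 − P);  ABV = (OG − FG)·131.25
OG = 259/(259 − 20.0) = 1.0837
FG = 259/(259 − 4.1) = 1.0161
ABV = (1.0837 − 1.0161)·131.25

8.8721 % ABV


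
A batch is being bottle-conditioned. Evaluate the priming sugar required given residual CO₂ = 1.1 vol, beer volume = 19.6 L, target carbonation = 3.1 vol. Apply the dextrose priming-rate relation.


sugar = (target − residual)·4.0·V
sugar = (3.1 − 1.1)·4.0·19.6

156.8000 g


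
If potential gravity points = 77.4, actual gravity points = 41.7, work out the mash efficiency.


efficiency = actual / potential × 100
efficiency = 41.7 / 77.4 × 100

53.8760 %


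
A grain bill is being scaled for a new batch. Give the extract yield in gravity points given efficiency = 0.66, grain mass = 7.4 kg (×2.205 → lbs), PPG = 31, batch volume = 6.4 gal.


points = lbs × PPG × eff / vol
lbs = 7.4 × 2.205 = 16.3170
points = 16.3170 × 31 × 0.66 / 6.4

52.1634 points


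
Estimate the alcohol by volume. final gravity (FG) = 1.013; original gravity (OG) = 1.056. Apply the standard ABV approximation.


ABV = (OG − FG) · 131.25
ABV = (1.056 − 1.013) · 131.25

5.6438 % ABV


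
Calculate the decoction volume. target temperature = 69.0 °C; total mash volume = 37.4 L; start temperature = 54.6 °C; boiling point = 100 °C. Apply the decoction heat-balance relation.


V_dec = V_total·(T_target − T_start)/(T_boil − T_start)
V_dec = 37.4·(69.0 − 54.6)/(100 − 54.6)

11.8626 L


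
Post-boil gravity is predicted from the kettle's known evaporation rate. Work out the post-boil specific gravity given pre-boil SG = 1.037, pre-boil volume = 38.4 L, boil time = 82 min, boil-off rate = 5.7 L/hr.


V_post = V_pre − rate·(t/60);  SG_post = 1 + (SG_pre−1)·V_pre/V_post
V_post = 38.4 − 5.7·(82/60) = 30.6100
SG_post = 1 + (1.037 − 1)·38.4/30.6100

1.0464


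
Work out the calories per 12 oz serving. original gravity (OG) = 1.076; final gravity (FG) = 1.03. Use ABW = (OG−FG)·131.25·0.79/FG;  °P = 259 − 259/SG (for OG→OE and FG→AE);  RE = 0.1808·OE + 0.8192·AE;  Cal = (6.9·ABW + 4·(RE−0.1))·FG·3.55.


ABW = (1.076 − 1.03)·131.25·0.79/1.03 = 4.6307
OE = 259 − 259/1.076 = 18.2937 °P
AE = 259 − 259/1.03 = 7.5437 °P
RE = 0.1808·18.2937 + 0.8192·7.5437 = 9.4873 °P
Cal = (6.9·4.6307 + 4·(9.4873−0.1))·1.03·3.55

254.1304 kcal


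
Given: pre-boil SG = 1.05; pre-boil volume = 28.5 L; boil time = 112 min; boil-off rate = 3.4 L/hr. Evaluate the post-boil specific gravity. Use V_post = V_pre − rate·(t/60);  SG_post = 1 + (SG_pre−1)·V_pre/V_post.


V_post = 28.5 − 3.4·(112/60) = 22.1533
SG_post = 1 + (1.05 − 1)·28.5/22.1533

1.0643


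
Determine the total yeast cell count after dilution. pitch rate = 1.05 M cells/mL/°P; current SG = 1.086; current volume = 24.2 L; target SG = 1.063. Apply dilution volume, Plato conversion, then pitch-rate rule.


V_w = V·((SG_c−1)/(SG_t−1)−1);  °P = 259 − 259/SG_t;  cells = rate·(V+V_w)·°P
V_w = 24.2·((1.086−1)/(1.063−1)−1) = 8.8349
V_final = 24.2 + 8.8349 = 33.0349
°P = 259 − 259/1.063 = 15.3500
cells = 1.05·33.0349·15.3500

532.4387 billion cells


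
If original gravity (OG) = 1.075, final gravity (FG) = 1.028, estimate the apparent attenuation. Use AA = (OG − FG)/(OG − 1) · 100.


AA = (1.075 − 1.028)/(1.075 − 1) · 100

62.6667 %


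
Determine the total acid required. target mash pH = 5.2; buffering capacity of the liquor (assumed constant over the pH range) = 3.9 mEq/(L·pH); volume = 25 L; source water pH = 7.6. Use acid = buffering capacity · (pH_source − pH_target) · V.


acid = 3.9 · (7.6 − 5.2) · 25

234.0000 mEq


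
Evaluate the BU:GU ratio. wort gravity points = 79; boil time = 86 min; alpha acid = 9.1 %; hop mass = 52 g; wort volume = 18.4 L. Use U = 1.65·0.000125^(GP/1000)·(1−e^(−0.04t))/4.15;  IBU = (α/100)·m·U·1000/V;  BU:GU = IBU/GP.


U = 1.65·0.000125^(79/1000)·(1−e^(−0.04·86))/4.15 = 0.1892
IBU = (9.1/100)·52·0.1892·1000/18.4 = 48.6592
BU:GU = 48.6592/79

0.6159


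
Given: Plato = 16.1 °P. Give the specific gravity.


SG = 259/(259 − P)
SG = 259/(259 − 16.1)

1.0663


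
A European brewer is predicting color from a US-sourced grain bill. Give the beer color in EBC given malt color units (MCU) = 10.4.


SRM = 1.4922·MCU^0.6859;  EBC = SRM·1.97
SRM = 1.4922·10.4^0.6859 = 7.4372
EBC = 7.4372·1.97

14.6513 EBC


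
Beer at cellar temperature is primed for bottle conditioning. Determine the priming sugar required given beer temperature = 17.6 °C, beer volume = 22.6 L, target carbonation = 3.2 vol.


residual = 14.695·(0.01821 + 0.09011·e^(−0.04·T));  sugar = (target − residual)·4.0·V
residual = 14.695·(0.01821 + 0.09011·e^(−0.04·17.6)) = 0.9225
sugar = (3.2 − 0.9225)·4.0·22.6

205.8831 g


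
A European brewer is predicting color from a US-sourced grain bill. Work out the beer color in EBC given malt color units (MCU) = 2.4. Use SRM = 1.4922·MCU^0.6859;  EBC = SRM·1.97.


SRM = 1.4922·2.4^0.6859 = 2.7203
EBC = 2.7203·1.97

5.3590 EBC


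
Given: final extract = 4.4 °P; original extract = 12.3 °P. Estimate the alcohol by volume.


SG = 259/(259 − P);  ABV = (OG − FG)·131.25
OG = 259/(259 − 12.3) = 1.0499
FG = 259/(259 − 4.4) = 1.0173
ABV = (1.0499 − 1.0173)·131.25

4.2756 % ABV


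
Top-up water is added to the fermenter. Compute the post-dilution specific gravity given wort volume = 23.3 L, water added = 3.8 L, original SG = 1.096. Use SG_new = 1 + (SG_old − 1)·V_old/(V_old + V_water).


pts = (1.096 − 1)·1000·23.3/(23.3 + 3.8) = 82.5387
SG_new = 1 + 82.5387/1000

1.0825


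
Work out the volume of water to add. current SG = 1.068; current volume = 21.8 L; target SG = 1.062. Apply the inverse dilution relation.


V_water = V·((SG_curr − 1)/(SG_target − 1) − 1)
V_water = 21.8·((1.068 − 1)/(1.062 − 1) − 1)

2.1097 L


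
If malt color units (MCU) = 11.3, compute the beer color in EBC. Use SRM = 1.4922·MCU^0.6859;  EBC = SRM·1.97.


SRM = 1.4922·11.3^0.6859 = 7.8729
EBC = 7.8729·1.97

15.5096 EBC


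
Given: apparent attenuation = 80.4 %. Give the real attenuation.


RA = AA · 0.8192
RA = 80.4 · 0.8192

65.8637 %


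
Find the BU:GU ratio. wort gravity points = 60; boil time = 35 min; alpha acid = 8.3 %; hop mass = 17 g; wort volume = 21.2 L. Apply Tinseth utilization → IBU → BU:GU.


U = 1.65·0.000125^(GP/1000)·(1−e^(−0.04t))/4.15;  IBU = (α/100)·m·U·1000/V;  BU:GU = IBU/GP
U = 1.65·0.000125^(60/1000)·(1−e^(−0.04·35))/4.15 = 0.1747
IBU = (8.3/100)·17·0.1747·1000/21.2 = 11.6270
BU:GU = 11.6270/60

0.1938


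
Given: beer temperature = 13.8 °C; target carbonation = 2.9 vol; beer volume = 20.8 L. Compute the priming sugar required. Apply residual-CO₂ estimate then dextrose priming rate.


residual = 14.695·(0.01821 + 0.09011·e^(−0.04·T));  sugar = (target − residual)·4.0·V
residual = 14.695·(0.01821 + 0.09011·e^(−0.04·13.8)) = 1.0300
sugar = (2.9 − 1.0300)·4.0·20.8

155.5801 g


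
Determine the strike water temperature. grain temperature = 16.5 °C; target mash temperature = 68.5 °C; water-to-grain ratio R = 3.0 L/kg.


T_strike = (0.41/R)·(T_mash − T_grain) + T_mash
T_strike = (0.41/3.0)·(68.5 − 16.5) + 68.5

75.6067 °C


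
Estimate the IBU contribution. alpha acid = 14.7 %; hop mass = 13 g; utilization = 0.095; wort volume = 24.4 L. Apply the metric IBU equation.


IBU = (α/100)·mass·U·1000 / V
IBU = (14.7/100)·13·0.095·1000 / 24.4

7.4404 IBU


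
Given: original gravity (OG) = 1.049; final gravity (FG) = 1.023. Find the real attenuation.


AA = (OG−FG)/(OG−1)·100;  RA = AA·0.8192
AA = (1.049 − 1.023)/(1.049 − 1)·100 = 53.0612
RA = 53.0612·0.8192

43.4678 %


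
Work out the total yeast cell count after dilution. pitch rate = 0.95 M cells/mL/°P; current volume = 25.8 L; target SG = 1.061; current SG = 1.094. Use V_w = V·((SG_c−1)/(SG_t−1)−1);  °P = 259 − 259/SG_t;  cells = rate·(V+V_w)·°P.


V_w = 25.8·((1.094−1)/(1.061−1)−1) = 13.9574
V_final = 25.8 + 13.9574 = 39.7574
°P = 259 − 259/1.061 = 14.8907
cells = 0.95·39.7574·14.8907

562.4133 billion cells


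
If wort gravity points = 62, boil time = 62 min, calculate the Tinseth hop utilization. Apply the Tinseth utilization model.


U = 1.65·0.000125^(GP/1000) · (1 − e^(−0.04·t))/4.15
bigness = 1.65·0.000125^(62/1000) = 0.9451
boil_factor = (1 − e^(−0.04·62))/4.15 = 0.2208
U = 0.9451 · 0.2208

0.2087


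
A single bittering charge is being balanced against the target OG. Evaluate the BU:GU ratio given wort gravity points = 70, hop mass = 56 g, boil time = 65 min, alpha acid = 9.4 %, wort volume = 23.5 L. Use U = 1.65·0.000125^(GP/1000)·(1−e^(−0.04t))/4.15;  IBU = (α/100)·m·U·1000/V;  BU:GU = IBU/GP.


U = 1.65·0.000125^(70/1000)·(1−e^(−0.04·65))/4.15 = 0.1962
IBU = (9.4/100)·56·0.1962·1000/23.5 = 43.9491
BU:GU = 43.9491/70

0.6278


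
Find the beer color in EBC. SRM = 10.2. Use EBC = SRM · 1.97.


EBC = 10.2 · 1.97

20.0940 EBC


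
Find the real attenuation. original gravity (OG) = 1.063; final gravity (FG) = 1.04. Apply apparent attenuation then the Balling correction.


AA = (OG−FG)/(OG−1)·100;  RA = AA·0.8192
AA = (1.063 − 1.04)/(1.063 − 1)·100 = 36.5079
RA = 36.5079·0.8192

29.9073 %


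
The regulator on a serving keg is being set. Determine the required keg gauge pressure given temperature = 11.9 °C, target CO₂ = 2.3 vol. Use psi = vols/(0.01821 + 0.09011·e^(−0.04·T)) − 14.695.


psi = 2.3/(0.01821 + 0.09011·e^(−0.04·11.9)) − 14.695

16.3056 psi


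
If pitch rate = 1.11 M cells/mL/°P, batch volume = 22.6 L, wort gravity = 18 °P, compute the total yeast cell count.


cells (billions) = rate · V_L · °P
cells = 1.11 · 22.6 · 18

451.5480 billion cells


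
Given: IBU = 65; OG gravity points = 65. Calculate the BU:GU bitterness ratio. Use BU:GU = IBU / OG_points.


BU:GU = 65 / 65

1.0000


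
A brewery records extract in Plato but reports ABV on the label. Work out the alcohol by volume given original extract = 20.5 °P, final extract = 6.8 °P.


SG = 259/(259 − P);  ABV = (OG − FG)·131.25
OG = 259/(259 − 20.5) = 1.0860
FG = 259/(259 − 6.8) = 1.0270
ABV = (1.0860 − 1.0270)·131.25

7.7426 % ABV


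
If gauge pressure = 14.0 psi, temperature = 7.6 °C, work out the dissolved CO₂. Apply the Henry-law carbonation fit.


vols = (P + 14.695)·(0.01821 + 0.09011·e^(−0.04·T))
vols = (14.0 + 14.695)·(0.01821 + 0.09011·e^(−0.04·7.6))

2.4304 volumes


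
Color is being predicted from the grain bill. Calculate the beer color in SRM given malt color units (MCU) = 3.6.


SRM = 1.4922 · MCU^0.6859
SRM = 1.4922 · 3.6^0.6859

3.5925 SRM


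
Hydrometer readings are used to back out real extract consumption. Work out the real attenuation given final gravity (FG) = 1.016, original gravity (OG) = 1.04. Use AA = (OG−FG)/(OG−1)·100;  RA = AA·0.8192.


AA = (1.04 − 1.016)/(1.04 − 1)·100 = 60.0000
RA = 60.0000·0.8192

49.1520 %


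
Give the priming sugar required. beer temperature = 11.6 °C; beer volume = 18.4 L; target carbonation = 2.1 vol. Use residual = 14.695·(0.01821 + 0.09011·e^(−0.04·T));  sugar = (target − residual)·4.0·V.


residual = 14.695·(0.01821 + 0.09011·e^(−0.04·11.6)) = 1.1002
sugar = (2.1 − 1.1002)·4.0·18.4

73.5865 g


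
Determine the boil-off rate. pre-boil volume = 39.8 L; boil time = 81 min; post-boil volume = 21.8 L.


rate = (V_pre − V_post) / (t_min/60)
rate = (39.8 − 21.8) / (81/60)

13.3333 L/hr


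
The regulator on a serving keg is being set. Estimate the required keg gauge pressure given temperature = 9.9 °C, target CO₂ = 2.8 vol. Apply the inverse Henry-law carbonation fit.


psi = vols/(0.01821 + 0.09011·e^(−0.04·T)) − 14.695
psi = 2.8/(0.01821 + 0.09011·e^(−0.04·9.9)) − 14.695

20.8134 psi


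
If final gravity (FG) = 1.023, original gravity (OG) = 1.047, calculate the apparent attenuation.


AA = (OG − FG)/(OG − 1) · 100
AA = (1.047 − 1.023)/(1.047 − 1) · 100

51.0638 %


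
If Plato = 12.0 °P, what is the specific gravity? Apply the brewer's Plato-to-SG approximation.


SG = 259/(259 − P)
SG = 259/(259 − 12.0)

1.0486


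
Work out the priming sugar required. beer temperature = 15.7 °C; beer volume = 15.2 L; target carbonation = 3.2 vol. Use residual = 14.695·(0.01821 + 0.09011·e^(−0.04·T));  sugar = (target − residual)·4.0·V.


residual = 14.695·(0.01821 + 0.09011·e^(−0.04·15.7)) = 0.9742
sugar = (3.2 − 0.9742)·4.0·15.2

135.3257 g


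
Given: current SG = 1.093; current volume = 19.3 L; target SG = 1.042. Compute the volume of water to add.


V_water = V·((SG_curr − 1)/(SG_target − 1) − 1)
V_water = 19.3·((1.093 − 1)/(1.042 − 1) − 1)

23.4357 L


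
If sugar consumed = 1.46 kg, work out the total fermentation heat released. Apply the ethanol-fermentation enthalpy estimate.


Q = m_sugar · 590 kJ/kg
Q = 1.46 · 590

861.4000 kJ


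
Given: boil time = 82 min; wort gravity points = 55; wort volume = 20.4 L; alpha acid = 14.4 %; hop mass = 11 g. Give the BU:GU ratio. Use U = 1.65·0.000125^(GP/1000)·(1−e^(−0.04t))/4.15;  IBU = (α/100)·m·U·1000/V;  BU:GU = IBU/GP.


U = 1.65·0.000125^(55/1000)·(1−e^(−0.04·82))/4.15 = 0.2334
IBU = (14.4/100)·11·0.2334·1000/20.4 = 18.1232
BU:GU = 18.1232/55

0.3295


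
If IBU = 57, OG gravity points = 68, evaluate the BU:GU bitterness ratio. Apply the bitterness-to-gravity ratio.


BU:GU = IBU / OG_points
BU:GU = 57 / 68

0.8382


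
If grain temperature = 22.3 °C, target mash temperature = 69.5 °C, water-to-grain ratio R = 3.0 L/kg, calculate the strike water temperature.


T_strike = (0.41/R)·(T_mash − T_grain) + T_mash
T_strike = (0.41/3.0)·(69.5 − 22.3) + 69.5

75.9507 °C


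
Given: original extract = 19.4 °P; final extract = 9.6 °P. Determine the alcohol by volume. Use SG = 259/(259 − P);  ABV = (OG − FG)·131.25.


OG = 259/(259 − 19.4) = 1.0810
FG = 259/(259 − 9.6) = 1.0385
ABV = (1.0810 − 1.0385)·131.25

5.5750 % ABV


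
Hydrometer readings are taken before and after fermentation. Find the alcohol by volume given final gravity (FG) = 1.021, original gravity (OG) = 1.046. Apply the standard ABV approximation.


ABV = (OG − FG) · 131.25
ABV = (1.046 − 1.021) · 131.25

3.2813 % ABV


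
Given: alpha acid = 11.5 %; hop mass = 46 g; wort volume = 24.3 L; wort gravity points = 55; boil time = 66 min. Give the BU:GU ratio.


U = 1.65·0.000125^(GP/1000)·(1−e^(−0.04t))/4.15;  IBU = (α/100)·m·U·1000/V;  BU:GU = IBU/GP
U = 1.65·0.000125^(55/1000)·(1−e^(−0.04·66))/4.15 = 0.2252
IBU = (11.5/100)·46·0.2252·1000/24.3 = 49.0300
BU:GU = 49.0300/55

0.8915


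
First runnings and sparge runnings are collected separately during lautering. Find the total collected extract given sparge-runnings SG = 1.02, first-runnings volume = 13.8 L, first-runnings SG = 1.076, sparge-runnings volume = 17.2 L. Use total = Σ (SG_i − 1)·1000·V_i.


first = (1.076 − 1)·1000·13.8 = 1048.8000
sparge = (1.02 − 1)·1000·17.2 = 344.0000
total = 1048.8000 + 344.0000

1392.8000 gravity·L


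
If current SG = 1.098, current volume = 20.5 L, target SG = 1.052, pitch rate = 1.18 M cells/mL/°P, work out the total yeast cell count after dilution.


V_w = V·((SG_c−1)/(SG_t−1)−1);  °P = 259 − 259/SG_t;  cells = rate·(V+V_w)·°P
V_w = 20.5·((1.098−1)/(1.052−1)−1) = 18.1346
V_final = 20.5 + 18.1346 = 38.6346
°P = 259 − 259/1.052 = 12.8023
cells = 1.18·38.6346·12.8023

583.6412 billion cells


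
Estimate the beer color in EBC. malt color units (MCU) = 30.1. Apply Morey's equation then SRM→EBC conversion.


SRM = 1.4922·MCU^0.6859;  EBC = SRM·1.97
SRM = 1.4922·30.1^0.6859 = 15.4161
EBC = 15.4161·1.97

30.3698 EBC


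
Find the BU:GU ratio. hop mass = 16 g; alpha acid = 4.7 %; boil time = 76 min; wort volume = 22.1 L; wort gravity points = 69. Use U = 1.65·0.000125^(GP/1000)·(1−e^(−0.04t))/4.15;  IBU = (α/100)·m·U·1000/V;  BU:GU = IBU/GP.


U = 1.65·0.000125^(69/1000)·(1−e^(−0.04·76))/4.15 = 0.2036
IBU = (4.7/100)·16·0.2036·1000/22.1 = 6.9288
BU:GU = 6.9288/69

0.1004


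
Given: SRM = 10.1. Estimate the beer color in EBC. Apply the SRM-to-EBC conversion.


EBC = SRM · 1.97
EBC = 10.1 · 1.97

19.8970 EBC


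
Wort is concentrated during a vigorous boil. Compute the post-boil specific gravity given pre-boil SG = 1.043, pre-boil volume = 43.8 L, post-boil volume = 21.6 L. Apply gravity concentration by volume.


SG_post = 1 + (SG_pre − 1)·V_pre/V_post
pts_pre = (1.043 − 1)·1000 = 43.0000
pts_post = 43.0000·43.8/21.6 = 87.1944
SG_post = 1 + 87.1944/1000

1.0872


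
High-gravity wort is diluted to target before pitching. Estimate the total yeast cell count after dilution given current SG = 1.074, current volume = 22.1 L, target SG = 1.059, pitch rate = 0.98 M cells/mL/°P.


V_w = V·((SG_c−1)/(SG_t−1)−1);  °P = 259 − 259/SG_t;  cells = rate·(V+V_w)·°P
V_w = 22.1·((1.074−1)/(1.059−1)−1) = 5.6186
V_final = 22.1 + 5.6186 = 27.7186
°P = 259 − 259/1.059 = 14.4297
cells = 0.98·27.7186·14.4297

391.9709 billion cells


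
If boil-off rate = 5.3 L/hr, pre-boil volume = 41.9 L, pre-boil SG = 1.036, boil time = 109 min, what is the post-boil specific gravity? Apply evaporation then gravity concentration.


V_post = V_pre − rate·(t/60);  SG_post = 1 + (SG_pre−1)·V_pre/V_post
V_post = 41.9 − 5.3·(109/60) = 32.2717
SG_post = 1 + (1.036 − 1)·41.9/32.2717

1.0467


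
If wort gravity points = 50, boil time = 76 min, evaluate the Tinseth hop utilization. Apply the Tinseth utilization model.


U = 1.65·0.000125^(GP/1000) · (1 − e^(−0.04·t))/4.15
bigness = 1.65·0.000125^(50/1000) = 1.0528
boil_factor = (1 − e^(−0.04·76))/4.15 = 0.2294
U = 1.0528 · 0.2294

0.2415


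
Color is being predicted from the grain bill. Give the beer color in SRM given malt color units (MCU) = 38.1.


SRM = 1.4922 · MCU^0.6859
SRM = 1.4922 · 38.1^0.6859

18.1211 SRM


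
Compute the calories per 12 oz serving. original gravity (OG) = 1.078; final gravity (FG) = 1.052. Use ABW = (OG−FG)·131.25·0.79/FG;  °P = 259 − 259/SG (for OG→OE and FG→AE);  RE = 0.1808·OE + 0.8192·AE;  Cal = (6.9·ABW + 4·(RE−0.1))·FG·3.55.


ABW = (1.078 − 1.052)·131.25·0.79/1.052 = 2.5626
OE = 259 − 259/1.078 = 18.7403 °P
AE = 259 − 259/1.052 = 12.8023 °P
RE = 0.1808·18.7403 + 0.8192·12.8023 = 13.8759 °P
Cal = (6.9·2.5626 + 4·(13.8759−0.1))·1.052·3.55

271.8249 kcal


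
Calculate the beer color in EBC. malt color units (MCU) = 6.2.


SRM = 1.4922·MCU^0.6859;  EBC = SRM·1.97
SRM = 1.4922·6.2^0.6859 = 5.2159
EBC = 5.2159·1.97

10.2753 EBC


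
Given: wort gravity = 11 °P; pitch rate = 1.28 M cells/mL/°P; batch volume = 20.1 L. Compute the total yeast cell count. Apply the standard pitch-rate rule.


cells (billions) = rate · V_L · °P
cells = 1.28 · 20.1 · 11

283.0080 billion cells


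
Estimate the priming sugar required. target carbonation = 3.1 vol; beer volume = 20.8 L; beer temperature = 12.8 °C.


residual = 14.695·(0.01821 + 0.09011·e^(−0.04·T));  sugar = (target − residual)·4.0·V
residual = 14.695·(0.01821 + 0.09011·e^(−0.04·12.8)) = 1.0612
sugar = (3.1 − 1.0612)·4.0·20.8

169.6312 g


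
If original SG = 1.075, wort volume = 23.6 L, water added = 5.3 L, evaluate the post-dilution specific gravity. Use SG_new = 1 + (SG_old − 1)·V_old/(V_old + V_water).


pts = (1.075 − 1)·1000·23.6/(23.6 + 5.3) = 61.2457
SG_new = 1 + 61.2457/1000

1.0612


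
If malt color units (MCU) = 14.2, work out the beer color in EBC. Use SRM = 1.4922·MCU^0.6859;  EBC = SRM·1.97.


SRM = 1.4922·14.2^0.6859 = 9.2083
EBC = 9.2083·1.97

18.1404 EBC


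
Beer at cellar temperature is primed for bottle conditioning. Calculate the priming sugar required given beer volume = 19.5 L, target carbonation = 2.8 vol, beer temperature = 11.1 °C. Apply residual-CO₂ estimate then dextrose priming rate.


residual = 14.695·(0.01821 + 0.09011·e^(−0.04·T));  sugar = (target − residual)·4.0·V
residual = 14.695·(0.01821 + 0.09011·e^(−0.04·11.1)) = 1.1170
sugar = (2.8 − 1.1170)·4.0·19.5

131.2738 g


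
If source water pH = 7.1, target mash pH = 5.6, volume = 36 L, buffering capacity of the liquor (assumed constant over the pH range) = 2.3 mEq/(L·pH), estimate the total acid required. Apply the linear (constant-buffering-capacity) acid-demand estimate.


acid = buffering capacity · (pH_source − pH_target) · V
acid = 2.3 · (7.1 − 5.6) · 36

124.2000 mEq


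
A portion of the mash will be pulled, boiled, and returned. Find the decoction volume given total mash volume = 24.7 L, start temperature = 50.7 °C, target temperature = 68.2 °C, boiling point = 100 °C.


V_dec = V_total·(T_target − T_start)/(T_boil − T_start)
V_dec = 24.7·(68.2 − 50.7)/(100 − 50.7)

8.7677 L


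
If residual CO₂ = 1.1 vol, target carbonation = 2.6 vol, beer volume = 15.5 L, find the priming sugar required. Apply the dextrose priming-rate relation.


sugar = (target − residual)·4.0·V
sugar = (2.6 − 1.1)·4.0·15.5

93.0000 g


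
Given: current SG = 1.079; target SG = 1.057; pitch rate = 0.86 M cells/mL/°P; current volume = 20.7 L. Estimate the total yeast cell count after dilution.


V_w = V·((SG_c−1)/(SG_t−1)−1);  °P = 259 − 259/SG_t;  cells = rate·(V+V_w)·°P
V_w = 20.7·((1.079−1)/(1.057−1)−1) = 7.9895
V_final = 20.7 + 7.9895 = 28.6895
°P = 259 − 259/1.057 = 13.9669
cells = 0.86·28.6895·13.9669

344.6043 billion cells


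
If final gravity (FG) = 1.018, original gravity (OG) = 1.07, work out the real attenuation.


AA = (OG−FG)/(OG−1)·100;  RA = AA·0.8192
AA = (1.07 − 1.018)/(1.07 − 1)·100 = 74.2857
RA = 74.2857·0.8192

60.8549 %


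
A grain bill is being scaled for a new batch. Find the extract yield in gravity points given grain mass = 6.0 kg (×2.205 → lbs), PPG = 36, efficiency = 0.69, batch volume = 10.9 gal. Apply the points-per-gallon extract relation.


points = lbs × PPG × eff / vol
lbs = 6.0 × 2.205 = 13.2300
points = 13.2300 × 36 × 0.69 / 10.9

30.1498 points


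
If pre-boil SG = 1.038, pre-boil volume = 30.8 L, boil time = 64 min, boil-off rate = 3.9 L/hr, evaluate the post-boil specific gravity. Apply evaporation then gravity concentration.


V_post = V_pre − rate·(t/60);  SG_post = 1 + (SG_pre−1)·V_pre/V_post
V_post = 30.8 − 3.9·(64/60) = 26.6400
SG_post = 1 + (1.038 − 1)·30.8/26.6400

1.0439


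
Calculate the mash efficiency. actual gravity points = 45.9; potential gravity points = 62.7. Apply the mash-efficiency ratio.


efficiency = actual / potential × 100
efficiency = 45.9 / 62.7 × 100

73.2057 %


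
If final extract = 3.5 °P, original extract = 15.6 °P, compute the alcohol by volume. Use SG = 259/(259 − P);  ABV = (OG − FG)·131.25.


OG = 259/(259 − 15.6) = 1.0641
FG = 259/(259 − 3.5) = 1.0137
ABV = (1.0641 − 1.0137)·131.25

6.6141 % ABV


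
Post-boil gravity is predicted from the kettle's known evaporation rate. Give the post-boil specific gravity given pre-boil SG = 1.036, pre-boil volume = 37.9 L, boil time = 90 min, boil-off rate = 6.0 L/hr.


V_post = V_pre − rate·(t/60);  SG_post = 1 + (SG_pre−1)·V_pre/V_post
V_post = 37.9 − 6.0·(90/60) = 28.9000
SG_post = 1 + (1.036 − 1)·37.9/28.9000

1.0472


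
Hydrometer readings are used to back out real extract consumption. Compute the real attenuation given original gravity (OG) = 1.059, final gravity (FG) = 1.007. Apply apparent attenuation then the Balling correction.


AA = (OG−FG)/(OG−1)·100;  RA = AA·0.8192
AA = (1.059 − 1.007)/(1.059 − 1)·100 = 88.1356
RA = 88.1356·0.8192

72.2007 %


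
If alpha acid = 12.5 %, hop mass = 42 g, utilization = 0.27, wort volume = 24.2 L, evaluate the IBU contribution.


IBU = (α/100)·mass·U·1000 / V
IBU = (12.5/100)·42·0.27·1000 / 24.2

58.5744 IBU


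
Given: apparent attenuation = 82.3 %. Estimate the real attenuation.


RA = AA · 0.8192
RA = 82.3 · 0.8192

67.4202 %


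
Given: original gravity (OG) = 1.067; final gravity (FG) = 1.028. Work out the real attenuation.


AA = (OG−FG)/(OG−1)·100;  RA = AA·0.8192
AA = (1.067 − 1.028)/(1.067 − 1)·100 = 58.2090
RA = 58.2090·0.8192

47.6848 %


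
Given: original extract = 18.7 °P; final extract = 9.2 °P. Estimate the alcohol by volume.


SG = 259/(259 − P);  ABV = (OG − FG)·131.25
OG = 259/(259 − 18.7) = 1.0778
FG = 259/(259 − 9.2) = 1.0368
ABV = (1.0778 − 1.0368)·131.25

5.3799 % ABV


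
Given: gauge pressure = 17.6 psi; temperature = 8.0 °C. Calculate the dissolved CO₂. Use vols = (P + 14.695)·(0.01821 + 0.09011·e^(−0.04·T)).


vols = (17.6 + 14.695)·(0.01821 + 0.09011·e^(−0.04·8.0))

2.7013 volumes


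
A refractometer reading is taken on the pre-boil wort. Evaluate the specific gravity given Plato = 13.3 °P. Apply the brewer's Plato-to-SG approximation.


SG = 259/(259 − P)
SG = 259/(259 − 13.3)

1.0541


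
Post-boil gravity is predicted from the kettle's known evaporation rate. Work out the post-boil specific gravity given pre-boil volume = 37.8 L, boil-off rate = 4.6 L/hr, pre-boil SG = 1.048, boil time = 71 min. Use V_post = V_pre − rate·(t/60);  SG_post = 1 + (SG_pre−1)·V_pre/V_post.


V_post = 37.8 − 4.6·(71/60) = 32.3567
SG_post = 1 + (1.048 − 1)·37.8/32.3567

1.0561


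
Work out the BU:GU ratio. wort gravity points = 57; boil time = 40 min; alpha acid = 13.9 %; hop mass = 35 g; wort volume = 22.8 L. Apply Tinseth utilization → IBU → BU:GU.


U = 1.65·0.000125^(GP/1000)·(1−e^(−0.04t))/4.15;  IBU = (α/100)·m·U·1000/V;  BU:GU = IBU/GP
U = 1.65·0.000125^(57/1000)·(1−e^(−0.04·40))/4.15 = 0.1901
IBU = (13.9/100)·35·0.1901·1000/22.8 = 40.5664
BU:GU = 40.5664/57

0.7117


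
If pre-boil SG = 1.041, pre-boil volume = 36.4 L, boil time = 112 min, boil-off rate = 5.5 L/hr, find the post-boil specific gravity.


V_post = V_pre − rate·(t/60);  SG_post = 1 + (SG_pre−1)·V_pre/V_post
V_post = 36.4 − 5.5·(112/60) = 26.1333
SG_post = 1 + (1.041 − 1)·36.4/26.1333

1.0571


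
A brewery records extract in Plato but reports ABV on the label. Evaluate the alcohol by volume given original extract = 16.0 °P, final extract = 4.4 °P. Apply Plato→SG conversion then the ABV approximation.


SG = 259/(259 − P);  ABV = (OG − FG)·131.25
OG = 259/(259 − 16.0) = 1.0658
FG = 259/(259 − 4.4) = 1.0173
ABV = (1.0658 − 1.0173)·131.25

6.3737 % ABV


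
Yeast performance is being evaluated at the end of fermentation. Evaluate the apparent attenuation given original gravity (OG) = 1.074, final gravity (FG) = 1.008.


AA = (OG − FG)/(OG − 1) · 100
AA = (1.074 − 1.008)/(1.074 − 1) · 100

89.1892 %


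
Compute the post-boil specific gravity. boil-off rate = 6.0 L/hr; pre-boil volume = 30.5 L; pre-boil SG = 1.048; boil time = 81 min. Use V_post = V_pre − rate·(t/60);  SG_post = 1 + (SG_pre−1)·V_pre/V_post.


V_post = 30.5 − 6.0·(81/60) = 22.4000
SG_post = 1 + (1.048 − 1)·30.5/22.4000

1.0654


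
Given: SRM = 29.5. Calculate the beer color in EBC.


EBC = SRM · 1.97
EBC = 29.5 · 1.97

58.1150 EBC


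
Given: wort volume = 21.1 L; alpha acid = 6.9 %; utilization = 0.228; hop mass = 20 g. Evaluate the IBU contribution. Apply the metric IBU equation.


IBU = (α/100)·mass·U·1000 / V
IBU = (6.9/100)·20·0.228·1000 / 21.1

14.9118 IBU


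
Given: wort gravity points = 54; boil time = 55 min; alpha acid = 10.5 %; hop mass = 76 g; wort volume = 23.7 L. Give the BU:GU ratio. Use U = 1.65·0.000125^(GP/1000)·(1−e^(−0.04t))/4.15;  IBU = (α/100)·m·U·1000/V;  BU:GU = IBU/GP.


U = 1.65·0.000125^(54/1000)·(1−e^(−0.04·55))/4.15 = 0.2176
IBU = (10.5/100)·76·0.2176·1000/23.7 = 73.2692
BU:GU = 73.2692/54

1.3568


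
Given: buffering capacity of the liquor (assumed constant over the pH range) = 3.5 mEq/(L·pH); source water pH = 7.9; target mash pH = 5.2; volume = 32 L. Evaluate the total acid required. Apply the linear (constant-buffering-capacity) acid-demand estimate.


acid = buffering capacity · (pH_source − pH_target) · V
acid = 3.5 · (7.9 − 5.2) · 32

302.4000 mEq


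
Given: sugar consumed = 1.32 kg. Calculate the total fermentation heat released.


Q = m_sugar · 590 kJ/kg
Q = 1.32 · 590

778.8000 kJ


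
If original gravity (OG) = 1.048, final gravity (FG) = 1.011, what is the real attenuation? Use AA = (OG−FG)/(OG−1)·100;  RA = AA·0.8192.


AA = (1.048 − 1.011)/(1.048 − 1)·100 = 77.0833
RA = 77.0833·0.8192

63.1467 %


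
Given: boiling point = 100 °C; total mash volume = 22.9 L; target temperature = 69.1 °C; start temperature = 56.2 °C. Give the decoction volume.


V_dec = V_total·(T_target − T_start)/(T_boil − T_start)
V_dec = 22.9·(69.1 − 56.2)/(100 − 56.2)

6.7445 L


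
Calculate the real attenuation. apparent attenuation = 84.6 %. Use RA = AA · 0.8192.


RA = 84.6 · 0.8192

69.3043 %


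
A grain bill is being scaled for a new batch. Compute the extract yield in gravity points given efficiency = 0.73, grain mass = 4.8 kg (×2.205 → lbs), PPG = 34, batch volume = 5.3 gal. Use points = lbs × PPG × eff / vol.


lbs = 4.8 × 2.205 = 10.5840
points = 10.5840 × 34 × 0.73 / 5.3

49.5651 points


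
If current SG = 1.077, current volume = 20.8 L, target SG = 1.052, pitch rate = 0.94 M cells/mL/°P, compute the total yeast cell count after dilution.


V_w = V·((SG_c−1)/(SG_t−1)−1);  °P = 259 − 259/SG_t;  cells = rate·(V+V_w)·°P
V_w = 20.8·((1.077−1)/(1.052−1)−1) = 10.0000
V_final = 20.8 + 10.0000 = 30.8000
°P = 259 − 259/1.052 = 12.8023
cells = 0.94·30.8000·12.8023

370.6517 billion cells


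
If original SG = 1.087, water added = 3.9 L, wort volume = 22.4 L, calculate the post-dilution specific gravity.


SG_new = 1 + (SG_old − 1)·V_old/(V_old + V_water)
pts = (1.087 − 1)·1000·22.4/(22.4 + 3.9) = 74.0989
SG_new = 1 + 74.0989/1000

1.0741


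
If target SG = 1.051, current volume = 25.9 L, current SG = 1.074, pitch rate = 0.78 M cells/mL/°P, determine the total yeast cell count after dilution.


V_w = V·((SG_c−1)/(SG_t−1)−1);  °P = 259 − 259/SG_t;  cells = rate·(V+V_w)·°P
V_w = 25.9·((1.074−1)/(1.051−1)−1) = 11.6804
V_final = 25.9 + 11.6804 = 37.5804
°P = 259 − 259/1.051 = 12.5680
cells = 0.78·37.5804·12.5680

368.4030 billion cells


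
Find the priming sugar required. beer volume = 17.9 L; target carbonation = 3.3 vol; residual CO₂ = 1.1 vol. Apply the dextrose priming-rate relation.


sugar = (target − residual)·4.0·V
sugar = (3.3 − 1.1)·4.0·17.9

157.5200 g


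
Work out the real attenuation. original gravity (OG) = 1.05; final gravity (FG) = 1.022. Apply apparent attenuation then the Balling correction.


AA = (OG−FG)/(OG−1)·100;  RA = AA·0.8192
AA = (1.05 − 1.022)/(1.05 − 1)·100 = 56.0000
RA = 56.0000·0.8192

45.8752 %


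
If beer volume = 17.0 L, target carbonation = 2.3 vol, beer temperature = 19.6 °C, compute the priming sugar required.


residual = 14.695·(0.01821 + 0.09011·e^(−0.04·T));  sugar = (target − residual)·4.0·V
residual = 14.695·(0.01821 + 0.09011·e^(−0.04·19.6)) = 0.8722
sugar = (2.3 − 0.8722)·4.0·17.0

97.0919 g


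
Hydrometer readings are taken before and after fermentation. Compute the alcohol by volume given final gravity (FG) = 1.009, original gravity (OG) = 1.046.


ABV = (OG − FG) · 131.25
ABV = (1.046 − 1.009) · 131.25

4.8563 % ABV


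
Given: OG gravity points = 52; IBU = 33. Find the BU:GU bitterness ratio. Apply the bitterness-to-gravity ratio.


BU:GU = IBU / OG_points
BU:GU = 33 / 52

0.6346


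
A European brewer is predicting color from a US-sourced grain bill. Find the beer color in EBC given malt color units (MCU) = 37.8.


SRM = 1.4922·MCU^0.6859;  EBC = SRM·1.97
SRM = 1.4922·37.8^0.6859 = 18.0231
EBC = 18.0231·1.97

35.5054 EBC


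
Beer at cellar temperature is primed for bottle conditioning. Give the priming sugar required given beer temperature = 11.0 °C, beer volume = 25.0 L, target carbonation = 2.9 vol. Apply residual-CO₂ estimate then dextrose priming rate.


residual = 14.695·(0.01821 + 0.09011·e^(−0.04·T));  sugar = (target − residual)·4.0·V
residual = 14.695·(0.01821 + 0.09011·e^(−0.04·11.0)) = 1.1204
sugar = (2.9 − 1.1204)·4.0·25.0

177.9593 g


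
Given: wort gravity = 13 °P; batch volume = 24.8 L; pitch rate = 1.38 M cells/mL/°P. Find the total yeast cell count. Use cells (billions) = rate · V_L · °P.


cells = 1.38 · 24.8 · 13

444.9120 billion cells


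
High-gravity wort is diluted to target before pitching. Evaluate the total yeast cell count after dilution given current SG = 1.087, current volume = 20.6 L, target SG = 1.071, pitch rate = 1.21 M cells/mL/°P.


V_w = V·((SG_c−1)/(SG_t−1)−1);  °P = 259 − 259/SG_t;  cells = rate·(V+V_w)·°P
V_w = 20.6·((1.087−1)/(1.071−1)−1) = 4.6423
V_final = 20.6 + 4.6423 = 25.2423
°P = 259 − 259/1.071 = 17.1699
cells = 1.21·25.2423·17.1699

524.4235 billion cells


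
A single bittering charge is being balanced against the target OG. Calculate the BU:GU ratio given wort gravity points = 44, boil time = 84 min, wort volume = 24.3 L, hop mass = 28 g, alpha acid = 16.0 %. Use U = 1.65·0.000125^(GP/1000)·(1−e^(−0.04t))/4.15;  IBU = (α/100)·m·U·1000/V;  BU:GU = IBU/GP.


U = 1.65·0.000125^(44/1000)·(1−e^(−0.04·84))/4.15 = 0.2584
IBU = (16.0/100)·28·0.2584·1000/24.3 = 47.6451
BU:GU = 47.6451/44

1.0828
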